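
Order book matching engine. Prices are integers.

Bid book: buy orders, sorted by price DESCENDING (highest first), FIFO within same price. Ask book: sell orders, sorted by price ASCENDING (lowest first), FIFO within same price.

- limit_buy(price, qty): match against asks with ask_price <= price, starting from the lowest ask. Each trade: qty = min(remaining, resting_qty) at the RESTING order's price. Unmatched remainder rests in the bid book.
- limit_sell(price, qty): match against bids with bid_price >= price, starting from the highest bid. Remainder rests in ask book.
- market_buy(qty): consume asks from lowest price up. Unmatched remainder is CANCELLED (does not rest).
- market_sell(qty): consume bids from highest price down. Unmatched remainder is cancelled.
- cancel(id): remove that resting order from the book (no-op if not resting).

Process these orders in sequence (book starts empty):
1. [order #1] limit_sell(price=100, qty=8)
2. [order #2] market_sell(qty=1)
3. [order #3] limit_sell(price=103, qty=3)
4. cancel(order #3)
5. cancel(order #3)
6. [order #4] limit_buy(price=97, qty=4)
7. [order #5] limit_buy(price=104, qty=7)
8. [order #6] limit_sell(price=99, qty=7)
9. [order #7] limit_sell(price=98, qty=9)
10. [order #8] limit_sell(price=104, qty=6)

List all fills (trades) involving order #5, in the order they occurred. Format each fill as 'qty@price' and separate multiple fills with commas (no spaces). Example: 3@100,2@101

Answer: 7@100

Derivation:
After op 1 [order #1] limit_sell(price=100, qty=8): fills=none; bids=[-] asks=[#1:8@100]
After op 2 [order #2] market_sell(qty=1): fills=none; bids=[-] asks=[#1:8@100]
After op 3 [order #3] limit_sell(price=103, qty=3): fills=none; bids=[-] asks=[#1:8@100 #3:3@103]
After op 4 cancel(order #3): fills=none; bids=[-] asks=[#1:8@100]
After op 5 cancel(order #3): fills=none; bids=[-] asks=[#1:8@100]
After op 6 [order #4] limit_buy(price=97, qty=4): fills=none; bids=[#4:4@97] asks=[#1:8@100]
After op 7 [order #5] limit_buy(price=104, qty=7): fills=#5x#1:7@100; bids=[#4:4@97] asks=[#1:1@100]
After op 8 [order #6] limit_sell(price=99, qty=7): fills=none; bids=[#4:4@97] asks=[#6:7@99 #1:1@100]
After op 9 [order #7] limit_sell(price=98, qty=9): fills=none; bids=[#4:4@97] asks=[#7:9@98 #6:7@99 #1:1@100]
After op 10 [order #8] limit_sell(price=104, qty=6): fills=none; bids=[#4:4@97] asks=[#7:9@98 #6:7@99 #1:1@100 #8:6@104]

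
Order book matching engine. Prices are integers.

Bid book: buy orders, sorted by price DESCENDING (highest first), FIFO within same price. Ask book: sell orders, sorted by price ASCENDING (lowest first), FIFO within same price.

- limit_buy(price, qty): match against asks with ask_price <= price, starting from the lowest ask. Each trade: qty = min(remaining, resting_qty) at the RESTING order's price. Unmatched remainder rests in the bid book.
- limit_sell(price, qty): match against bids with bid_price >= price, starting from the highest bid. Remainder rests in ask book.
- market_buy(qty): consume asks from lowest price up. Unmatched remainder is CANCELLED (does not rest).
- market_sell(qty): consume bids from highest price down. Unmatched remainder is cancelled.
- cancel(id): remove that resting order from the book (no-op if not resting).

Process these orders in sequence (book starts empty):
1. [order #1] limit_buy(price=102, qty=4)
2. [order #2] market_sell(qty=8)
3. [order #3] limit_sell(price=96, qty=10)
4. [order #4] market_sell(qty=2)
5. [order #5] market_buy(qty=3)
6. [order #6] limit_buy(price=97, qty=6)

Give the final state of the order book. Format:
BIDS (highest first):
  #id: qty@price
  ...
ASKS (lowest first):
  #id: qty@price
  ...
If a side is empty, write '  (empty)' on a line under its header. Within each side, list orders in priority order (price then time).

After op 1 [order #1] limit_buy(price=102, qty=4): fills=none; bids=[#1:4@102] asks=[-]
After op 2 [order #2] market_sell(qty=8): fills=#1x#2:4@102; bids=[-] asks=[-]
After op 3 [order #3] limit_sell(price=96, qty=10): fills=none; bids=[-] asks=[#3:10@96]
After op 4 [order #4] market_sell(qty=2): fills=none; bids=[-] asks=[#3:10@96]
After op 5 [order #5] market_buy(qty=3): fills=#5x#3:3@96; bids=[-] asks=[#3:7@96]
After op 6 [order #6] limit_buy(price=97, qty=6): fills=#6x#3:6@96; bids=[-] asks=[#3:1@96]

Answer: BIDS (highest first):
  (empty)
ASKS (lowest first):
  #3: 1@96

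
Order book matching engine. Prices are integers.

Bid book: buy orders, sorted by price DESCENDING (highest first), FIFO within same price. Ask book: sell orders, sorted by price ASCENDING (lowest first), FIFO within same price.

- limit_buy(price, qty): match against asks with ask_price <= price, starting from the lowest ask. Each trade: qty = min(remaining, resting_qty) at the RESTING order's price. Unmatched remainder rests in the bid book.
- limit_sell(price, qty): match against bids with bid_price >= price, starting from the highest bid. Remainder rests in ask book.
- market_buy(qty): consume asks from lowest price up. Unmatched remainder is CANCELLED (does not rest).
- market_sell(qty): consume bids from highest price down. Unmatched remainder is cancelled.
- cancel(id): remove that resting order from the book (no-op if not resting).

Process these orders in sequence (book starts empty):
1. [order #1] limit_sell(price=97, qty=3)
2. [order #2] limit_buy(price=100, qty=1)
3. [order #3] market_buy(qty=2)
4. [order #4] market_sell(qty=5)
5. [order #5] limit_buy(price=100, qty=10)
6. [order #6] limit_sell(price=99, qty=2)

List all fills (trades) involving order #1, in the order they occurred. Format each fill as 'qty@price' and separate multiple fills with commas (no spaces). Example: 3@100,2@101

After op 1 [order #1] limit_sell(price=97, qty=3): fills=none; bids=[-] asks=[#1:3@97]
After op 2 [order #2] limit_buy(price=100, qty=1): fills=#2x#1:1@97; bids=[-] asks=[#1:2@97]
After op 3 [order #3] market_buy(qty=2): fills=#3x#1:2@97; bids=[-] asks=[-]
After op 4 [order #4] market_sell(qty=5): fills=none; bids=[-] asks=[-]
After op 5 [order #5] limit_buy(price=100, qty=10): fills=none; bids=[#5:10@100] asks=[-]
After op 6 [order #6] limit_sell(price=99, qty=2): fills=#5x#6:2@100; bids=[#5:8@100] asks=[-]

Answer: 1@97,2@97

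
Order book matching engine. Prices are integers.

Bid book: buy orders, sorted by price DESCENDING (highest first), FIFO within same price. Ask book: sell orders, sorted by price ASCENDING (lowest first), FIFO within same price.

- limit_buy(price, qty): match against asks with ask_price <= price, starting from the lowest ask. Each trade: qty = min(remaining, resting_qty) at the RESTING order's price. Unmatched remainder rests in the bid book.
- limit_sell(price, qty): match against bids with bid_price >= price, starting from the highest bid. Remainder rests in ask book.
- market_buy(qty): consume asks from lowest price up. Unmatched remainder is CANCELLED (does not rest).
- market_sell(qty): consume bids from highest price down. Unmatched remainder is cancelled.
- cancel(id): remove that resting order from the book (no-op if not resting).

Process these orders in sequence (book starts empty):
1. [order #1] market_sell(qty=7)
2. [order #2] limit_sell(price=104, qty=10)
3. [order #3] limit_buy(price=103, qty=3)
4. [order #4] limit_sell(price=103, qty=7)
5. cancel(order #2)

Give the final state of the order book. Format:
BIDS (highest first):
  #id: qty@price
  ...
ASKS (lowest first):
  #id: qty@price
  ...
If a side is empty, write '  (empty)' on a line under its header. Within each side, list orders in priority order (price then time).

After op 1 [order #1] market_sell(qty=7): fills=none; bids=[-] asks=[-]
After op 2 [order #2] limit_sell(price=104, qty=10): fills=none; bids=[-] asks=[#2:10@104]
After op 3 [order #3] limit_buy(price=103, qty=3): fills=none; bids=[#3:3@103] asks=[#2:10@104]
After op 4 [order #4] limit_sell(price=103, qty=7): fills=#3x#4:3@103; bids=[-] asks=[#4:4@103 #2:10@104]
After op 5 cancel(order #2): fills=none; bids=[-] asks=[#4:4@103]

Answer: BIDS (highest first):
  (empty)
ASKS (lowest first):
  #4: 4@103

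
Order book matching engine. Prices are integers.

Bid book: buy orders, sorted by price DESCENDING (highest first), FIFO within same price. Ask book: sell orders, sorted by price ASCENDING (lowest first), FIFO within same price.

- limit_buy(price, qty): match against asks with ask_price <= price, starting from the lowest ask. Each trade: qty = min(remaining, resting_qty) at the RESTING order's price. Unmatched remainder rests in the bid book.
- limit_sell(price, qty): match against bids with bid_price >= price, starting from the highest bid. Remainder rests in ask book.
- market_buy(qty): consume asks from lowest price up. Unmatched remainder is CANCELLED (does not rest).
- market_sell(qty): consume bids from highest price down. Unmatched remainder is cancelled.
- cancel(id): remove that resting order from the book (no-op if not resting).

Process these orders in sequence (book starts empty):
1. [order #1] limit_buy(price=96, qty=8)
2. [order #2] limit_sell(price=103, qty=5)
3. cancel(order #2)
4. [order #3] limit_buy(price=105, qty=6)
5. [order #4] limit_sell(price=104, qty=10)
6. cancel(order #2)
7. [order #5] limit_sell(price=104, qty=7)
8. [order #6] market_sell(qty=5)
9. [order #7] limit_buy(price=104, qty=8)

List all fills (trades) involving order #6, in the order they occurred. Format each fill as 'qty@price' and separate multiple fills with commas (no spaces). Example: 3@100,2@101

Answer: 5@96

Derivation:
After op 1 [order #1] limit_buy(price=96, qty=8): fills=none; bids=[#1:8@96] asks=[-]
After op 2 [order #2] limit_sell(price=103, qty=5): fills=none; bids=[#1:8@96] asks=[#2:5@103]
After op 3 cancel(order #2): fills=none; bids=[#1:8@96] asks=[-]
After op 4 [order #3] limit_buy(price=105, qty=6): fills=none; bids=[#3:6@105 #1:8@96] asks=[-]
After op 5 [order #4] limit_sell(price=104, qty=10): fills=#3x#4:6@105; bids=[#1:8@96] asks=[#4:4@104]
After op 6 cancel(order #2): fills=none; bids=[#1:8@96] asks=[#4:4@104]
After op 7 [order #5] limit_sell(price=104, qty=7): fills=none; bids=[#1:8@96] asks=[#4:4@104 #5:7@104]
After op 8 [order #6] market_sell(qty=5): fills=#1x#6:5@96; bids=[#1:3@96] asks=[#4:4@104 #5:7@104]
After op 9 [order #7] limit_buy(price=104, qty=8): fills=#7x#4:4@104 #7x#5:4@104; bids=[#1:3@96] asks=[#5:3@104]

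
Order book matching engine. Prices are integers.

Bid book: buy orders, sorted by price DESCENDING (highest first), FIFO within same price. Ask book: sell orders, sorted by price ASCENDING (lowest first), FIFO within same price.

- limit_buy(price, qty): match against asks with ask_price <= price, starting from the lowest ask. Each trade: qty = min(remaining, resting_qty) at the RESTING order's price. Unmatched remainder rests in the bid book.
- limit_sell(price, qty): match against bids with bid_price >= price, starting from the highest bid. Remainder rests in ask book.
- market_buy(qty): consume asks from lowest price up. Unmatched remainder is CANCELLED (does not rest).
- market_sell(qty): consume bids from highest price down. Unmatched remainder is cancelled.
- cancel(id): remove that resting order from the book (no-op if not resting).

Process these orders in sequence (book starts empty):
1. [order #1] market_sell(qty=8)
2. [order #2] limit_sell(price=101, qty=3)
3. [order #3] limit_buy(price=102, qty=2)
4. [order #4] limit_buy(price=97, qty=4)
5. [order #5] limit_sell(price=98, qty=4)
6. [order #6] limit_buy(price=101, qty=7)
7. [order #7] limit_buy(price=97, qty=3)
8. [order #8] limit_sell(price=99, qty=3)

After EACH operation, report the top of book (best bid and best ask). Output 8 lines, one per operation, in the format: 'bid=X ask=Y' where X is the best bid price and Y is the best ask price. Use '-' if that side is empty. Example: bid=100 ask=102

Answer: bid=- ask=-
bid=- ask=101
bid=- ask=101
bid=97 ask=101
bid=97 ask=98
bid=101 ask=-
bid=101 ask=-
bid=97 ask=99

Derivation:
After op 1 [order #1] market_sell(qty=8): fills=none; bids=[-] asks=[-]
After op 2 [order #2] limit_sell(price=101, qty=3): fills=none; bids=[-] asks=[#2:3@101]
After op 3 [order #3] limit_buy(price=102, qty=2): fills=#3x#2:2@101; bids=[-] asks=[#2:1@101]
After op 4 [order #4] limit_buy(price=97, qty=4): fills=none; bids=[#4:4@97] asks=[#2:1@101]
After op 5 [order #5] limit_sell(price=98, qty=4): fills=none; bids=[#4:4@97] asks=[#5:4@98 #2:1@101]
After op 6 [order #6] limit_buy(price=101, qty=7): fills=#6x#5:4@98 #6x#2:1@101; bids=[#6:2@101 #4:4@97] asks=[-]
After op 7 [order #7] limit_buy(price=97, qty=3): fills=none; bids=[#6:2@101 #4:4@97 #7:3@97] asks=[-]
After op 8 [order #8] limit_sell(price=99, qty=3): fills=#6x#8:2@101; bids=[#4:4@97 #7:3@97] asks=[#8:1@99]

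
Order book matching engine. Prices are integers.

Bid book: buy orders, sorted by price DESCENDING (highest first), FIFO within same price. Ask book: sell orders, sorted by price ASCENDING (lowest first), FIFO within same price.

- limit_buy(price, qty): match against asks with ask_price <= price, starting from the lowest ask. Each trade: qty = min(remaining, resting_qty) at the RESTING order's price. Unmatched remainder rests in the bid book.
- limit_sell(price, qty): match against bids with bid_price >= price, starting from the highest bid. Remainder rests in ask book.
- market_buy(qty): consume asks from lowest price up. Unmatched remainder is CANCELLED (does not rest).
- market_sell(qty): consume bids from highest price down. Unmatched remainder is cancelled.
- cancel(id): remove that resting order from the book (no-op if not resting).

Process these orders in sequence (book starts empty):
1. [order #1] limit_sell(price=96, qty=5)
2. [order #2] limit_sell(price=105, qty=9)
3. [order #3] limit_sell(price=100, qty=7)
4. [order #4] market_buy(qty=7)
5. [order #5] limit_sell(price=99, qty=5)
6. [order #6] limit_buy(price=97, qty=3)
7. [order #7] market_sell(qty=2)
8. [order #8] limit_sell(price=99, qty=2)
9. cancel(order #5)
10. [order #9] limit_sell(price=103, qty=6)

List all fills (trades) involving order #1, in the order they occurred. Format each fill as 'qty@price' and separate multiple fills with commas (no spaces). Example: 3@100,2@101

After op 1 [order #1] limit_sell(price=96, qty=5): fills=none; bids=[-] asks=[#1:5@96]
After op 2 [order #2] limit_sell(price=105, qty=9): fills=none; bids=[-] asks=[#1:5@96 #2:9@105]
After op 3 [order #3] limit_sell(price=100, qty=7): fills=none; bids=[-] asks=[#1:5@96 #3:7@100 #2:9@105]
After op 4 [order #4] market_buy(qty=7): fills=#4x#1:5@96 #4x#3:2@100; bids=[-] asks=[#3:5@100 #2:9@105]
After op 5 [order #5] limit_sell(price=99, qty=5): fills=none; bids=[-] asks=[#5:5@99 #3:5@100 #2:9@105]
After op 6 [order #6] limit_buy(price=97, qty=3): fills=none; bids=[#6:3@97] asks=[#5:5@99 #3:5@100 #2:9@105]
After op 7 [order #7] market_sell(qty=2): fills=#6x#7:2@97; bids=[#6:1@97] asks=[#5:5@99 #3:5@100 #2:9@105]
After op 8 [order #8] limit_sell(price=99, qty=2): fills=none; bids=[#6:1@97] asks=[#5:5@99 #8:2@99 #3:5@100 #2:9@105]
After op 9 cancel(order #5): fills=none; bids=[#6:1@97] asks=[#8:2@99 #3:5@100 #2:9@105]
After op 10 [order #9] limit_sell(price=103, qty=6): fills=none; bids=[#6:1@97] asks=[#8:2@99 #3:5@100 #9:6@103 #2:9@105]

Answer: 5@96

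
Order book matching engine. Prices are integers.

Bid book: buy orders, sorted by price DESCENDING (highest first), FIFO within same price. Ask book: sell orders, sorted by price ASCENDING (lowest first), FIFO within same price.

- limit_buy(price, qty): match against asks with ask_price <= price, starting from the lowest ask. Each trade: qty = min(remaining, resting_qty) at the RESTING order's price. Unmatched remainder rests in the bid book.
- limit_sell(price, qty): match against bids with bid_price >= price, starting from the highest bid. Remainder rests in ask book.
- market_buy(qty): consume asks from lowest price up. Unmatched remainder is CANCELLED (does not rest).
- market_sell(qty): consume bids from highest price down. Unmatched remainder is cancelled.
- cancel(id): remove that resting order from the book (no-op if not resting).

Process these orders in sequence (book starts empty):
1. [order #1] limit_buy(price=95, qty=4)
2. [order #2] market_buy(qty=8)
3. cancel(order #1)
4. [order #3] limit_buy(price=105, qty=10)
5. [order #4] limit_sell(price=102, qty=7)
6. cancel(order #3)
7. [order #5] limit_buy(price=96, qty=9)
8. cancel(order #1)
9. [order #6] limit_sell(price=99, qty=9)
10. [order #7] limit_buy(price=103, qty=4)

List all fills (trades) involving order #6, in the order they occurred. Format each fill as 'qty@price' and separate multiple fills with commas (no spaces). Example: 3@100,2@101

After op 1 [order #1] limit_buy(price=95, qty=4): fills=none; bids=[#1:4@95] asks=[-]
After op 2 [order #2] market_buy(qty=8): fills=none; bids=[#1:4@95] asks=[-]
After op 3 cancel(order #1): fills=none; bids=[-] asks=[-]
After op 4 [order #3] limit_buy(price=105, qty=10): fills=none; bids=[#3:10@105] asks=[-]
After op 5 [order #4] limit_sell(price=102, qty=7): fills=#3x#4:7@105; bids=[#3:3@105] asks=[-]
After op 6 cancel(order #3): fills=none; bids=[-] asks=[-]
After op 7 [order #5] limit_buy(price=96, qty=9): fills=none; bids=[#5:9@96] asks=[-]
After op 8 cancel(order #1): fills=none; bids=[#5:9@96] asks=[-]
After op 9 [order #6] limit_sell(price=99, qty=9): fills=none; bids=[#5:9@96] asks=[#6:9@99]
After op 10 [order #7] limit_buy(price=103, qty=4): fills=#7x#6:4@99; bids=[#5:9@96] asks=[#6:5@99]

Answer: 4@99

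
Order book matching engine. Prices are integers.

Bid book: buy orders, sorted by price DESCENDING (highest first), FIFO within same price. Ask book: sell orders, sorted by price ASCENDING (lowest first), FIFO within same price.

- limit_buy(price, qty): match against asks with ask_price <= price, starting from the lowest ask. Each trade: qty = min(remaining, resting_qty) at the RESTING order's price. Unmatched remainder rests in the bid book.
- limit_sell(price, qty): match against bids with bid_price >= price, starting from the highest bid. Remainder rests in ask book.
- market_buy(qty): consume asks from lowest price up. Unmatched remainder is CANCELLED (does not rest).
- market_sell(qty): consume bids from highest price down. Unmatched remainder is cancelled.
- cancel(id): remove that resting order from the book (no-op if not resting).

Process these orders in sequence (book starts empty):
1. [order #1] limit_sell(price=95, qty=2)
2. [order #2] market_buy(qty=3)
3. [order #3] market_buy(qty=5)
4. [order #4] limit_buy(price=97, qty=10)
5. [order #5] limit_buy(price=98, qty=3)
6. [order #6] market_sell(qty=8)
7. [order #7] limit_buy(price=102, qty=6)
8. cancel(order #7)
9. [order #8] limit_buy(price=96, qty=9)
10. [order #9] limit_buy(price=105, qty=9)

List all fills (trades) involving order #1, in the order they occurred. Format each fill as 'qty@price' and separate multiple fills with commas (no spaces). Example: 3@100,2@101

Answer: 2@95

Derivation:
After op 1 [order #1] limit_sell(price=95, qty=2): fills=none; bids=[-] asks=[#1:2@95]
After op 2 [order #2] market_buy(qty=3): fills=#2x#1:2@95; bids=[-] asks=[-]
After op 3 [order #3] market_buy(qty=5): fills=none; bids=[-] asks=[-]
After op 4 [order #4] limit_buy(price=97, qty=10): fills=none; bids=[#4:10@97] asks=[-]
After op 5 [order #5] limit_buy(price=98, qty=3): fills=none; bids=[#5:3@98 #4:10@97] asks=[-]
After op 6 [order #6] market_sell(qty=8): fills=#5x#6:3@98 #4x#6:5@97; bids=[#4:5@97] asks=[-]
After op 7 [order #7] limit_buy(price=102, qty=6): fills=none; bids=[#7:6@102 #4:5@97] asks=[-]
After op 8 cancel(order #7): fills=none; bids=[#4:5@97] asks=[-]
After op 9 [order #8] limit_buy(price=96, qty=9): fills=none; bids=[#4:5@97 #8:9@96] asks=[-]
After op 10 [order #9] limit_buy(price=105, qty=9): fills=none; bids=[#9:9@105 #4:5@97 #8:9@96] asks=[-]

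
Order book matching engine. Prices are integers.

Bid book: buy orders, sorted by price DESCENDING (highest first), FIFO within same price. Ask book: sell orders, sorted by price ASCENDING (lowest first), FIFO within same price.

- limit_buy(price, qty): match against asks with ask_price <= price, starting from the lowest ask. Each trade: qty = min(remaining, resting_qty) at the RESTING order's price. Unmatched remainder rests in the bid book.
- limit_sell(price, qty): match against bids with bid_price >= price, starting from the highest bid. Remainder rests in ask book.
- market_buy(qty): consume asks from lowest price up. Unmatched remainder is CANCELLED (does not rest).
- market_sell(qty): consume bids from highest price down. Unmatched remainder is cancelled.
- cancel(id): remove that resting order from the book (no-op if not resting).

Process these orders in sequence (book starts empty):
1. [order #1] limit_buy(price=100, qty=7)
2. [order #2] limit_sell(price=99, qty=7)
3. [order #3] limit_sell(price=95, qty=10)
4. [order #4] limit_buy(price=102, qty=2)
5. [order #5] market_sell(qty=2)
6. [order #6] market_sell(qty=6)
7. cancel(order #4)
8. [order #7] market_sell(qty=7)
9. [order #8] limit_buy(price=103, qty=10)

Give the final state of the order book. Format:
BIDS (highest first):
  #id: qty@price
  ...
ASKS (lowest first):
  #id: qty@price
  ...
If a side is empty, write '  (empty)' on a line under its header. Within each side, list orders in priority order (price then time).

Answer: BIDS (highest first):
  #8: 2@103
ASKS (lowest first):
  (empty)

Derivation:
After op 1 [order #1] limit_buy(price=100, qty=7): fills=none; bids=[#1:7@100] asks=[-]
After op 2 [order #2] limit_sell(price=99, qty=7): fills=#1x#2:7@100; bids=[-] asks=[-]
After op 3 [order #3] limit_sell(price=95, qty=10): fills=none; bids=[-] asks=[#3:10@95]
After op 4 [order #4] limit_buy(price=102, qty=2): fills=#4x#3:2@95; bids=[-] asks=[#3:8@95]
After op 5 [order #5] market_sell(qty=2): fills=none; bids=[-] asks=[#3:8@95]
After op 6 [order #6] market_sell(qty=6): fills=none; bids=[-] asks=[#3:8@95]
After op 7 cancel(order #4): fills=none; bids=[-] asks=[#3:8@95]
After op 8 [order #7] market_sell(qty=7): fills=none; bids=[-] asks=[#3:8@95]
After op 9 [order #8] limit_buy(price=103, qty=10): fills=#8x#3:8@95; bids=[#8:2@103] asks=[-]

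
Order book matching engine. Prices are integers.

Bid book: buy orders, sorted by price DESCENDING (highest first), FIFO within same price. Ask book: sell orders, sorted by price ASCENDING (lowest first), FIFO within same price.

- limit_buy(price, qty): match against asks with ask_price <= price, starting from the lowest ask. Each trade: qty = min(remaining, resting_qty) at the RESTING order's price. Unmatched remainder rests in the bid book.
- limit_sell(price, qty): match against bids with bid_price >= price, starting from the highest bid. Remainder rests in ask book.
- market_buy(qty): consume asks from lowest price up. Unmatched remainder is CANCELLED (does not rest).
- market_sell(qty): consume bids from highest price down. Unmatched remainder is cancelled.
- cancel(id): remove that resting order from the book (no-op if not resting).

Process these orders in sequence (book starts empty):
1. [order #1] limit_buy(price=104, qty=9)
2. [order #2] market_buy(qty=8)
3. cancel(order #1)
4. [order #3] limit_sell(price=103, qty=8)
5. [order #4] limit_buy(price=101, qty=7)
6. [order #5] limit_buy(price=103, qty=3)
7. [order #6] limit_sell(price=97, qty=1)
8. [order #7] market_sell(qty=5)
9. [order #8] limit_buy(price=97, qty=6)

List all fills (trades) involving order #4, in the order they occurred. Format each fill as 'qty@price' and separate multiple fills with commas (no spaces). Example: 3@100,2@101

After op 1 [order #1] limit_buy(price=104, qty=9): fills=none; bids=[#1:9@104] asks=[-]
After op 2 [order #2] market_buy(qty=8): fills=none; bids=[#1:9@104] asks=[-]
After op 3 cancel(order #1): fills=none; bids=[-] asks=[-]
After op 4 [order #3] limit_sell(price=103, qty=8): fills=none; bids=[-] asks=[#3:8@103]
After op 5 [order #4] limit_buy(price=101, qty=7): fills=none; bids=[#4:7@101] asks=[#3:8@103]
After op 6 [order #5] limit_buy(price=103, qty=3): fills=#5x#3:3@103; bids=[#4:7@101] asks=[#3:5@103]
After op 7 [order #6] limit_sell(price=97, qty=1): fills=#4x#6:1@101; bids=[#4:6@101] asks=[#3:5@103]
After op 8 [order #7] market_sell(qty=5): fills=#4x#7:5@101; bids=[#4:1@101] asks=[#3:5@103]
After op 9 [order #8] limit_buy(price=97, qty=6): fills=none; bids=[#4:1@101 #8:6@97] asks=[#3:5@103]

Answer: 1@101,5@101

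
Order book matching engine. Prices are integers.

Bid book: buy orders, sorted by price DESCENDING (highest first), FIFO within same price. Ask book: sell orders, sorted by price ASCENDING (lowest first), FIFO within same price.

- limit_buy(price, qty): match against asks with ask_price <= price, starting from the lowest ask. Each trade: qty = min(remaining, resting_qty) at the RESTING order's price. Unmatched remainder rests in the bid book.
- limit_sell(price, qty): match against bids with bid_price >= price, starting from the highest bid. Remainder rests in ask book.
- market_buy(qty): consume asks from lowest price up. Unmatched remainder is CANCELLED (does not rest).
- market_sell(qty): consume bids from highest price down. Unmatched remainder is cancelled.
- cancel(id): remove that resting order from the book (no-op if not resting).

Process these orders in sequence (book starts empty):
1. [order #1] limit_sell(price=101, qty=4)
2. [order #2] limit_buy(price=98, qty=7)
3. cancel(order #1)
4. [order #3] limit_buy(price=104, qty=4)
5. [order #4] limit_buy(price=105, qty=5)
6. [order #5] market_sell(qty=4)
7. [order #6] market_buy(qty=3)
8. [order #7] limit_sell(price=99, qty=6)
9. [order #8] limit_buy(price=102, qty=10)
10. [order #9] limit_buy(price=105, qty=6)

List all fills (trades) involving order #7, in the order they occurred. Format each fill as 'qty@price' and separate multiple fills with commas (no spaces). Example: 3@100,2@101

Answer: 1@105,4@104,1@99

Derivation:
After op 1 [order #1] limit_sell(price=101, qty=4): fills=none; bids=[-] asks=[#1:4@101]
After op 2 [order #2] limit_buy(price=98, qty=7): fills=none; bids=[#2:7@98] asks=[#1:4@101]
After op 3 cancel(order #1): fills=none; bids=[#2:7@98] asks=[-]
After op 4 [order #3] limit_buy(price=104, qty=4): fills=none; bids=[#3:4@104 #2:7@98] asks=[-]
After op 5 [order #4] limit_buy(price=105, qty=5): fills=none; bids=[#4:5@105 #3:4@104 #2:7@98] asks=[-]
After op 6 [order #5] market_sell(qty=4): fills=#4x#5:4@105; bids=[#4:1@105 #3:4@104 #2:7@98] asks=[-]
After op 7 [order #6] market_buy(qty=3): fills=none; bids=[#4:1@105 #3:4@104 #2:7@98] asks=[-]
After op 8 [order #7] limit_sell(price=99, qty=6): fills=#4x#7:1@105 #3x#7:4@104; bids=[#2:7@98] asks=[#7:1@99]
After op 9 [order #8] limit_buy(price=102, qty=10): fills=#8x#7:1@99; bids=[#8:9@102 #2:7@98] asks=[-]
After op 10 [order #9] limit_buy(price=105, qty=6): fills=none; bids=[#9:6@105 #8:9@102 #2:7@98] asks=[-]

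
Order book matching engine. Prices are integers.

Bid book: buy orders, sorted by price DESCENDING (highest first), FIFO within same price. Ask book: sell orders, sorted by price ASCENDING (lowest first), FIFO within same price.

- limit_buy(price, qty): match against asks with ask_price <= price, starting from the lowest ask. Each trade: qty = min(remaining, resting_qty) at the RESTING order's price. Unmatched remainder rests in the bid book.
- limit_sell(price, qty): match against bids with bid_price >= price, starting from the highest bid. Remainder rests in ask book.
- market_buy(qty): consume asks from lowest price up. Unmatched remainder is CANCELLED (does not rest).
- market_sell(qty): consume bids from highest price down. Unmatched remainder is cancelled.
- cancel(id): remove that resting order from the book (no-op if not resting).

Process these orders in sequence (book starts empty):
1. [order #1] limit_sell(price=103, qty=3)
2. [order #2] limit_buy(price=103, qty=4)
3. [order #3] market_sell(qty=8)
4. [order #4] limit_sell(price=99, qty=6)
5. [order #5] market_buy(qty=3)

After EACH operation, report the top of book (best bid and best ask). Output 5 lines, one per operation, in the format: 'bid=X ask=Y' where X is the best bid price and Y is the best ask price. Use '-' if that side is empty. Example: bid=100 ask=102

Answer: bid=- ask=103
bid=103 ask=-
bid=- ask=-
bid=- ask=99
bid=- ask=99

Derivation:
After op 1 [order #1] limit_sell(price=103, qty=3): fills=none; bids=[-] asks=[#1:3@103]
After op 2 [order #2] limit_buy(price=103, qty=4): fills=#2x#1:3@103; bids=[#2:1@103] asks=[-]
After op 3 [order #3] market_sell(qty=8): fills=#2x#3:1@103; bids=[-] asks=[-]
After op 4 [order #4] limit_sell(price=99, qty=6): fills=none; bids=[-] asks=[#4:6@99]
After op 5 [order #5] market_buy(qty=3): fills=#5x#4:3@99; bids=[-] asks=[#4:3@99]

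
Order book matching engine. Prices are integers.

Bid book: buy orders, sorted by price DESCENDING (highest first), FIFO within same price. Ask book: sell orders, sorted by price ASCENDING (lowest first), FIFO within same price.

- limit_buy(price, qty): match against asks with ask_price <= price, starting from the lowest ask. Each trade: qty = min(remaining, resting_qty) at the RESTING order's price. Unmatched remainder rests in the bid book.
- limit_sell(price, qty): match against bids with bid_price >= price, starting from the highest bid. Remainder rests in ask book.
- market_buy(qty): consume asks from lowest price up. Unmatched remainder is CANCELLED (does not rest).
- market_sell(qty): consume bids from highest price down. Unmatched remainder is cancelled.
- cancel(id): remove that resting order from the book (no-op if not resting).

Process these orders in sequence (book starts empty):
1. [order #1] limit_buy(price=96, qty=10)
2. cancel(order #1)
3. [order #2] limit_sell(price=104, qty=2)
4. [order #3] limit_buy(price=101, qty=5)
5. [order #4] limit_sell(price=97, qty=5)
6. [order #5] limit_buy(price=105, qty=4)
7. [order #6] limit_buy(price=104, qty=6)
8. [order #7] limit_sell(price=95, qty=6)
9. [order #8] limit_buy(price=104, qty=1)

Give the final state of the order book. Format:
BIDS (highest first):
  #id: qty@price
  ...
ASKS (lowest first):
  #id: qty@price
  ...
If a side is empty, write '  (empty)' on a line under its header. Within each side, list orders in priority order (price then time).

After op 1 [order #1] limit_buy(price=96, qty=10): fills=none; bids=[#1:10@96] asks=[-]
After op 2 cancel(order #1): fills=none; bids=[-] asks=[-]
After op 3 [order #2] limit_sell(price=104, qty=2): fills=none; bids=[-] asks=[#2:2@104]
After op 4 [order #3] limit_buy(price=101, qty=5): fills=none; bids=[#3:5@101] asks=[#2:2@104]
After op 5 [order #4] limit_sell(price=97, qty=5): fills=#3x#4:5@101; bids=[-] asks=[#2:2@104]
After op 6 [order #5] limit_buy(price=105, qty=4): fills=#5x#2:2@104; bids=[#5:2@105] asks=[-]
After op 7 [order #6] limit_buy(price=104, qty=6): fills=none; bids=[#5:2@105 #6:6@104] asks=[-]
After op 8 [order #7] limit_sell(price=95, qty=6): fills=#5x#7:2@105 #6x#7:4@104; bids=[#6:2@104] asks=[-]
After op 9 [order #8] limit_buy(price=104, qty=1): fills=none; bids=[#6:2@104 #8:1@104] asks=[-]

Answer: BIDS (highest first):
  #6: 2@104
  #8: 1@104
ASKS (lowest first):
  (empty)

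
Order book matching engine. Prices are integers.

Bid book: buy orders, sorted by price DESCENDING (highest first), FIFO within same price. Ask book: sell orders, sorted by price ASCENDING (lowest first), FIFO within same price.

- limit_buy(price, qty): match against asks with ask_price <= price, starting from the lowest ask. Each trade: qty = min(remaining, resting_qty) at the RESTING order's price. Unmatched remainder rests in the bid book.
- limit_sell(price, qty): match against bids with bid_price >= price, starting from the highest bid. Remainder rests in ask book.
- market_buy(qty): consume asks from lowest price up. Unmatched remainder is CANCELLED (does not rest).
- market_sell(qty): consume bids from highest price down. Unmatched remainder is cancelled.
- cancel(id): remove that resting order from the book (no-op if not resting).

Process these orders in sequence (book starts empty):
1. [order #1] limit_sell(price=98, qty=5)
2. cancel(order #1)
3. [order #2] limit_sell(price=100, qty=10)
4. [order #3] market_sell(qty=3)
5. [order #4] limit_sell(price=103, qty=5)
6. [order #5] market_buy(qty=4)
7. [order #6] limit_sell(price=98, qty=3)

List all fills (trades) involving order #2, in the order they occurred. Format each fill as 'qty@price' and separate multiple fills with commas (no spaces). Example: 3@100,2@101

After op 1 [order #1] limit_sell(price=98, qty=5): fills=none; bids=[-] asks=[#1:5@98]
After op 2 cancel(order #1): fills=none; bids=[-] asks=[-]
After op 3 [order #2] limit_sell(price=100, qty=10): fills=none; bids=[-] asks=[#2:10@100]
After op 4 [order #3] market_sell(qty=3): fills=none; bids=[-] asks=[#2:10@100]
After op 5 [order #4] limit_sell(price=103, qty=5): fills=none; bids=[-] asks=[#2:10@100 #4:5@103]
After op 6 [order #5] market_buy(qty=4): fills=#5x#2:4@100; bids=[-] asks=[#2:6@100 #4:5@103]
After op 7 [order #6] limit_sell(price=98, qty=3): fills=none; bids=[-] asks=[#6:3@98 #2:6@100 #4:5@103]

Answer: 4@100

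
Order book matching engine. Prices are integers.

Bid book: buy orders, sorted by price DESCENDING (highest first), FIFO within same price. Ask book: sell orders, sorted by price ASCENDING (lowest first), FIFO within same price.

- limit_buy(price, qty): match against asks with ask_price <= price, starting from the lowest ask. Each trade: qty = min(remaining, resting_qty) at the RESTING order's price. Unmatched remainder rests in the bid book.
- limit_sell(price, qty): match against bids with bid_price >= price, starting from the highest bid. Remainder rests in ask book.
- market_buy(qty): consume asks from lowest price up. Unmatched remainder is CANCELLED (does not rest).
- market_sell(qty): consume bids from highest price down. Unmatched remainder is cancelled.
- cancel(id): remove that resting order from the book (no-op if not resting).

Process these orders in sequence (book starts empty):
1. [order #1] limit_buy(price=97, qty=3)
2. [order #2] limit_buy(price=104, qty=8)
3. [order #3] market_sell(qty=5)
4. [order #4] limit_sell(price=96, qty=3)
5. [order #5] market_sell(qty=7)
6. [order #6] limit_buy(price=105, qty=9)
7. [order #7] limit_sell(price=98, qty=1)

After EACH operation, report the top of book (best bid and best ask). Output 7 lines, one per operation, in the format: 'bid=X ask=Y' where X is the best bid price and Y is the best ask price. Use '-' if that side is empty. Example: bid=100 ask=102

After op 1 [order #1] limit_buy(price=97, qty=3): fills=none; bids=[#1:3@97] asks=[-]
After op 2 [order #2] limit_buy(price=104, qty=8): fills=none; bids=[#2:8@104 #1:3@97] asks=[-]
After op 3 [order #3] market_sell(qty=5): fills=#2x#3:5@104; bids=[#2:3@104 #1:3@97] asks=[-]
After op 4 [order #4] limit_sell(price=96, qty=3): fills=#2x#4:3@104; bids=[#1:3@97] asks=[-]
After op 5 [order #5] market_sell(qty=7): fills=#1x#5:3@97; bids=[-] asks=[-]
After op 6 [order #6] limit_buy(price=105, qty=9): fills=none; bids=[#6:9@105] asks=[-]
After op 7 [order #7] limit_sell(price=98, qty=1): fills=#6x#7:1@105; bids=[#6:8@105] asks=[-]

Answer: bid=97 ask=-
bid=104 ask=-
bid=104 ask=-
bid=97 ask=-
bid=- ask=-
bid=105 ask=-
bid=105 ask=-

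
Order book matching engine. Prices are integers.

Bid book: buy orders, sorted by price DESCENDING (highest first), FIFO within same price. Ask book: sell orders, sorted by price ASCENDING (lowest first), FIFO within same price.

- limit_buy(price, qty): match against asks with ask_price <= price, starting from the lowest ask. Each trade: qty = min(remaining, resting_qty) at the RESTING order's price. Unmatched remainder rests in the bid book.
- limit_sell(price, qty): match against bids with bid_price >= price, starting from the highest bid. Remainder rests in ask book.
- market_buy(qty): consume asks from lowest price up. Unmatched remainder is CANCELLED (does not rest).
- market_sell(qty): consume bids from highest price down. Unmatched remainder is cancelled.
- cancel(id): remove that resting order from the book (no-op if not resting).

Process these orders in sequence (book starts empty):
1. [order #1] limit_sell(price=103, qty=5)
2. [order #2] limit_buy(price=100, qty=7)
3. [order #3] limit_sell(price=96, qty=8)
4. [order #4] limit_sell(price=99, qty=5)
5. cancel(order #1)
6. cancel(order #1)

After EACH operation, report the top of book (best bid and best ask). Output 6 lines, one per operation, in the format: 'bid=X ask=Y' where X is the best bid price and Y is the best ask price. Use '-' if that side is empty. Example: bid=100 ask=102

After op 1 [order #1] limit_sell(price=103, qty=5): fills=none; bids=[-] asks=[#1:5@103]
After op 2 [order #2] limit_buy(price=100, qty=7): fills=none; bids=[#2:7@100] asks=[#1:5@103]
After op 3 [order #3] limit_sell(price=96, qty=8): fills=#2x#3:7@100; bids=[-] asks=[#3:1@96 #1:5@103]
After op 4 [order #4] limit_sell(price=99, qty=5): fills=none; bids=[-] asks=[#3:1@96 #4:5@99 #1:5@103]
After op 5 cancel(order #1): fills=none; bids=[-] asks=[#3:1@96 #4:5@99]
After op 6 cancel(order #1): fills=none; bids=[-] asks=[#3:1@96 #4:5@99]

Answer: bid=- ask=103
bid=100 ask=103
bid=- ask=96
bid=- ask=96
bid=- ask=96
bid=- ask=96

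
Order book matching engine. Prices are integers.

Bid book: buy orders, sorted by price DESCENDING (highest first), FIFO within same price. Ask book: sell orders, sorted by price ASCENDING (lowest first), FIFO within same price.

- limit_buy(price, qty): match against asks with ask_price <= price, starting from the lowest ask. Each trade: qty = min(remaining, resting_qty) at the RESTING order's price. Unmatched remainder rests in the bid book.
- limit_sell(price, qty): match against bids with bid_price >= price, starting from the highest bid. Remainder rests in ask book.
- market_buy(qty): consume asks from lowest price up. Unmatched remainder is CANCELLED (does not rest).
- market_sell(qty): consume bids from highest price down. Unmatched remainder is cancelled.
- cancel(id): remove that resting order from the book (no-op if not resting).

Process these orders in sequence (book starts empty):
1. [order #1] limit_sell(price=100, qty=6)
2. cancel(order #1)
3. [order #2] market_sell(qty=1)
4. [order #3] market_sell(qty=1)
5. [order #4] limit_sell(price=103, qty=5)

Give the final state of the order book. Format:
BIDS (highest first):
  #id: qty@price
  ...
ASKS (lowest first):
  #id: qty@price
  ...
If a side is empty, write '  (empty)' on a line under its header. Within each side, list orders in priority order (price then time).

After op 1 [order #1] limit_sell(price=100, qty=6): fills=none; bids=[-] asks=[#1:6@100]
After op 2 cancel(order #1): fills=none; bids=[-] asks=[-]
After op 3 [order #2] market_sell(qty=1): fills=none; bids=[-] asks=[-]
After op 4 [order #3] market_sell(qty=1): fills=none; bids=[-] asks=[-]
After op 5 [order #4] limit_sell(price=103, qty=5): fills=none; bids=[-] asks=[#4:5@103]

Answer: BIDS (highest first):
  (empty)
ASKS (lowest first):
  #4: 5@103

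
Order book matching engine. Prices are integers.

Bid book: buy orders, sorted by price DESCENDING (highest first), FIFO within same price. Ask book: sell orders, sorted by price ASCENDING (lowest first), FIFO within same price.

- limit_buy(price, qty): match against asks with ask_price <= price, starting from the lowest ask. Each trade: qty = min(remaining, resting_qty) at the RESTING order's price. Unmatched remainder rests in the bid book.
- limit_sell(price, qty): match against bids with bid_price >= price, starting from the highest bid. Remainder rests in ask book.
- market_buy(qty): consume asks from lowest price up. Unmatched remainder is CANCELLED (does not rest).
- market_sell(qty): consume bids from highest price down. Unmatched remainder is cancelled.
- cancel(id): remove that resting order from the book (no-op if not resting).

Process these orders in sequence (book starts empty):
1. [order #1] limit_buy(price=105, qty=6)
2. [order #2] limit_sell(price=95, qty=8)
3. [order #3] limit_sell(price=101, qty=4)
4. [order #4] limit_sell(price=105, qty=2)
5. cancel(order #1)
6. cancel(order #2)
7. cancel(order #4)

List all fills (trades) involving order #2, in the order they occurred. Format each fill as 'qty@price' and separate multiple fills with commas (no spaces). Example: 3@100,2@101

Answer: 6@105

Derivation:
After op 1 [order #1] limit_buy(price=105, qty=6): fills=none; bids=[#1:6@105] asks=[-]
After op 2 [order #2] limit_sell(price=95, qty=8): fills=#1x#2:6@105; bids=[-] asks=[#2:2@95]
After op 3 [order #3] limit_sell(price=101, qty=4): fills=none; bids=[-] asks=[#2:2@95 #3:4@101]
After op 4 [order #4] limit_sell(price=105, qty=2): fills=none; bids=[-] asks=[#2:2@95 #3:4@101 #4:2@105]
After op 5 cancel(order #1): fills=none; bids=[-] asks=[#2:2@95 #3:4@101 #4:2@105]
After op 6 cancel(order #2): fills=none; bids=[-] asks=[#3:4@101 #4:2@105]
After op 7 cancel(order #4): fills=none; bids=[-] asks=[#3:4@101]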